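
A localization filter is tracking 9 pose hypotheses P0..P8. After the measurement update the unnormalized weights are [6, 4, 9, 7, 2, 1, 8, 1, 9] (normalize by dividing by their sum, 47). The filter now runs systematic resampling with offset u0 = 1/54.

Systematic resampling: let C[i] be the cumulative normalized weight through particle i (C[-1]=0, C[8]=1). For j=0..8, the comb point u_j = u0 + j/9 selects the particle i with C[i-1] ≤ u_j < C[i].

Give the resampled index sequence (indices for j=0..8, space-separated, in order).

C = [6/47, 10/47, 19/47, 26/47, 28/47, 29/47, 37/47, 38/47, 1]
j=0: u_0=1/54 ∈ [0, 6/47) → index 0
j=1: u_1=7/54 ∈ [6/47, 10/47) → index 1
j=2: u_2=13/54 ∈ [10/47, 19/47) → index 2
j=3: u_3=19/54 ∈ [10/47, 19/47) → index 2
j=4: u_4=25/54 ∈ [19/47, 26/47) → index 3
j=5: u_5=31/54 ∈ [26/47, 28/47) → index 4
j=6: u_6=37/54 ∈ [29/47, 37/47) → index 6
j=7: u_7=43/54 ∈ [37/47, 38/47) → index 7
j=8: u_8=49/54 ∈ [38/47, 1) → index 8

0 1 2 2 3 4 6 7 8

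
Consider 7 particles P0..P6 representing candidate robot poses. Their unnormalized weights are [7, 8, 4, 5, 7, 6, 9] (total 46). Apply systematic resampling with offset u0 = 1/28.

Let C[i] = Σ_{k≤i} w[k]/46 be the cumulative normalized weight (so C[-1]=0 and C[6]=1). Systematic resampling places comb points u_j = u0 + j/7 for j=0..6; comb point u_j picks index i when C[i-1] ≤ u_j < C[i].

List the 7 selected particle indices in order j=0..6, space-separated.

0 1 1 3 4 5 6

C = [7/46, 15/46, 19/46, 12/23, 31/46, 37/46, 1]
j=0: u_0=1/28 ∈ [0, 7/46) → index 0
j=1: u_1=5/28 ∈ [7/46, 15/46) → index 1
j=2: u_2=9/28 ∈ [7/46, 15/46) → index 1
j=3: u_3=13/28 ∈ [19/46, 12/23) → index 3
j=4: u_4=17/28 ∈ [12/23, 31/46) → index 4
j=5: u_5=3/4 ∈ [31/46, 37/46) → index 5
j=6: u_6=25/28 ∈ [37/46, 1) → index 6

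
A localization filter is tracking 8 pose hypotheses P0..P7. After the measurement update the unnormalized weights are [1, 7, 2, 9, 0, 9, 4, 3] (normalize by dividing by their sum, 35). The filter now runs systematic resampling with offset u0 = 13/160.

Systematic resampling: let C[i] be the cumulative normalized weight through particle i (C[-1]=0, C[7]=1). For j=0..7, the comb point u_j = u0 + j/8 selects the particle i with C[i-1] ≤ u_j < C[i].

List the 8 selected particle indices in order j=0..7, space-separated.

1 1 3 3 5 5 6 7

C = [1/35, 8/35, 2/7, 19/35, 19/35, 4/5, 32/35, 1]
j=0: u_0=13/160 ∈ [1/35, 8/35) → index 1
j=1: u_1=33/160 ∈ [1/35, 8/35) → index 1
j=2: u_2=53/160 ∈ [2/7, 19/35) → index 3
j=3: u_3=73/160 ∈ [2/7, 19/35) → index 3
j=4: u_4=93/160 ∈ [19/35, 4/5) → index 5
j=5: u_5=113/160 ∈ [19/35, 4/5) → index 5
j=6: u_6=133/160 ∈ [4/5, 32/35) → index 6
j=7: u_7=153/160 ∈ [32/35, 1) → index 7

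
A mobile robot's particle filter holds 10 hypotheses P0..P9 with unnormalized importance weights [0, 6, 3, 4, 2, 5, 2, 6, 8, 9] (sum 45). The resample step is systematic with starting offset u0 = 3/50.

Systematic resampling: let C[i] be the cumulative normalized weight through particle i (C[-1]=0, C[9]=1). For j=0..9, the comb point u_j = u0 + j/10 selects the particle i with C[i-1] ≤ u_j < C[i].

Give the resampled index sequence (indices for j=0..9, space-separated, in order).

C = [0, 2/15, 1/5, 13/45, 1/3, 4/9, 22/45, 28/45, 4/5, 1]
j=0: u_0=3/50 ∈ [0, 2/15) → index 1
j=1: u_1=4/25 ∈ [2/15, 1/5) → index 2
j=2: u_2=13/50 ∈ [1/5, 13/45) → index 3
j=3: u_3=9/25 ∈ [1/3, 4/9) → index 5
j=4: u_4=23/50 ∈ [4/9, 22/45) → index 6
j=5: u_5=14/25 ∈ [22/45, 28/45) → index 7
j=6: u_6=33/50 ∈ [28/45, 4/5) → index 8
j=7: u_7=19/25 ∈ [28/45, 4/5) → index 8
j=8: u_8=43/50 ∈ [4/5, 1) → index 9
j=9: u_9=24/25 ∈ [4/5, 1) → index 9

1 2 3 5 6 7 8 8 9 9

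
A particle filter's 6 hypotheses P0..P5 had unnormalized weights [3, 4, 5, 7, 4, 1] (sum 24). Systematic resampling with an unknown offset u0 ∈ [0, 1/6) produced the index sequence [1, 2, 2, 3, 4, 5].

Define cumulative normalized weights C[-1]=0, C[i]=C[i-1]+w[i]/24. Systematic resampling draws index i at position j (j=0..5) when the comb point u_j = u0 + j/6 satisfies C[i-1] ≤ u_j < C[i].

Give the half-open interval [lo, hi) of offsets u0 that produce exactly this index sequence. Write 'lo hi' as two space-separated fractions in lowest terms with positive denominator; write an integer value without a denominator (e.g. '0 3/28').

C = [1/8, 7/24, 1/2, 19/24, 23/24, 1]
j=0 picked index 1: u0 ∈ [1/8, 7/24)
j=1 picked index 2: u0 ∈ [1/8, 1/3)
j=2 picked index 2: u0 ∈ [-1/24, 1/6)
j=3 picked index 3: u0 ∈ [0, 7/24)
j=4 picked index 4: u0 ∈ [1/8, 7/24)
j=5 picked index 5: u0 ∈ [1/8, 1/6)
intersection: [1/8, 1/6)

1/8 1/6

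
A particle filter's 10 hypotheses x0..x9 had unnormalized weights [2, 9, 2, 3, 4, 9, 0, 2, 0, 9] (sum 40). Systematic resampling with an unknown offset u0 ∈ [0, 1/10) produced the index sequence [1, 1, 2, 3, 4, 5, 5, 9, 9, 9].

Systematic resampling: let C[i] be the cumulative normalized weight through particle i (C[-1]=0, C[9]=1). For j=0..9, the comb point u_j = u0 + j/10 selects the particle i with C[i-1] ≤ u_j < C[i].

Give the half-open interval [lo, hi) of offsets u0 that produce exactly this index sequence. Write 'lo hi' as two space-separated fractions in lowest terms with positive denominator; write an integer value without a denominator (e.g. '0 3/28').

C = [1/20, 11/40, 13/40, 2/5, 1/2, 29/40, 29/40, 31/40, 31/40, 1]
j=0 picked index 1: u0 ∈ [1/20, 11/40)
j=1 picked index 1: u0 ∈ [-1/20, 7/40)
j=2 picked index 2: u0 ∈ [3/40, 1/8)
j=3 picked index 3: u0 ∈ [1/40, 1/10)
j=4 picked index 4: u0 ∈ [0, 1/10)
j=5 picked index 5: u0 ∈ [0, 9/40)
j=6 picked index 5: u0 ∈ [-1/10, 1/8)
j=7 picked index 9: u0 ∈ [3/40, 3/10)
j=8 picked index 9: u0 ∈ [-1/40, 1/5)
j=9 picked index 9: u0 ∈ [-1/8, 1/10)
intersection: [3/40, 1/10)

3/40 1/10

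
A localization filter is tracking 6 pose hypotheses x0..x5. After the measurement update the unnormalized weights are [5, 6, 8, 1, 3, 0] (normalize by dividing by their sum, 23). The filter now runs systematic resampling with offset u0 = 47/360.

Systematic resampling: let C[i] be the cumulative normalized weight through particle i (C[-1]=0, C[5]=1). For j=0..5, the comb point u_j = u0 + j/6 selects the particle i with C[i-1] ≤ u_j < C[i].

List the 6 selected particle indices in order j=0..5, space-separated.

C = [5/23, 11/23, 19/23, 20/23, 1, 1]
j=0: u_0=47/360 ∈ [0, 5/23) → index 0
j=1: u_1=107/360 ∈ [5/23, 11/23) → index 1
j=2: u_2=167/360 ∈ [5/23, 11/23) → index 1
j=3: u_3=227/360 ∈ [11/23, 19/23) → index 2
j=4: u_4=287/360 ∈ [11/23, 19/23) → index 2
j=5: u_5=347/360 ∈ [20/23, 1) → index 4

0 1 1 2 2 4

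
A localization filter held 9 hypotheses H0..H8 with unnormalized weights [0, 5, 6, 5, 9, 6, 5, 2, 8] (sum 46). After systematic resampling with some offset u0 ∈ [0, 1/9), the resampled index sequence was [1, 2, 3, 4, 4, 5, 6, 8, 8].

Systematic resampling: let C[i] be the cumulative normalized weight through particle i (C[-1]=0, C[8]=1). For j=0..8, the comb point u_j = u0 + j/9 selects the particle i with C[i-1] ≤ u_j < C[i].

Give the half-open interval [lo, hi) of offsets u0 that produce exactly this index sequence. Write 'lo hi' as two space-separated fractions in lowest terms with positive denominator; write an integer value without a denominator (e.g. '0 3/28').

C = [0, 5/46, 11/46, 8/23, 25/46, 31/46, 18/23, 19/23, 1]
j=0 picked index 1: u0 ∈ [0, 5/46)
j=1 picked index 2: u0 ∈ [-1/414, 53/414)
j=2 picked index 3: u0 ∈ [7/414, 26/207)
j=3 picked index 4: u0 ∈ [1/69, 29/138)
j=4 picked index 4: u0 ∈ [-20/207, 41/414)
j=5 picked index 5: u0 ∈ [-5/414, 49/414)
j=6 picked index 6: u0 ∈ [1/138, 8/69)
j=7 picked index 8: u0 ∈ [10/207, 2/9)
j=8 picked index 8: u0 ∈ [-13/207, 1/9)
intersection: [10/207, 41/414)

10/207 41/414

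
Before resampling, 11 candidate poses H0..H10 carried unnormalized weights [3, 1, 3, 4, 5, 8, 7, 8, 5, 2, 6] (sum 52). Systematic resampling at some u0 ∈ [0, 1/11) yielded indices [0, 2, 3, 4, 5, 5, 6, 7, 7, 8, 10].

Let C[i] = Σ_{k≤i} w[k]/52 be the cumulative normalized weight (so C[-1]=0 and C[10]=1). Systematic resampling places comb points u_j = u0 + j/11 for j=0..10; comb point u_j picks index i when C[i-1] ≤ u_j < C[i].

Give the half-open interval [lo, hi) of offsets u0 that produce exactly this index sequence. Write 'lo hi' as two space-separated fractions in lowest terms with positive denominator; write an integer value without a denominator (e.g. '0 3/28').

C = [3/52, 1/13, 7/52, 11/52, 4/13, 6/13, 31/52, 3/4, 11/13, 23/26, 1]
j=0 picked index 0: u0 ∈ [0, 3/52)
j=1 picked index 2: u0 ∈ [-2/143, 25/572)
j=2 picked index 3: u0 ∈ [-27/572, 17/572)
j=3 picked index 4: u0 ∈ [-35/572, 5/143)
j=4 picked index 5: u0 ∈ [-8/143, 14/143)
j=5 picked index 5: u0 ∈ [-21/143, 1/143)
j=6 picked index 6: u0 ∈ [-12/143, 29/572)
j=7 picked index 7: u0 ∈ [-23/572, 5/44)
j=8 picked index 7: u0 ∈ [-75/572, 1/44)
j=9 picked index 8: u0 ∈ [-3/44, 4/143)
j=10 picked index 10: u0 ∈ [-7/286, 1/11)
intersection: [0, 1/143)

0 1/143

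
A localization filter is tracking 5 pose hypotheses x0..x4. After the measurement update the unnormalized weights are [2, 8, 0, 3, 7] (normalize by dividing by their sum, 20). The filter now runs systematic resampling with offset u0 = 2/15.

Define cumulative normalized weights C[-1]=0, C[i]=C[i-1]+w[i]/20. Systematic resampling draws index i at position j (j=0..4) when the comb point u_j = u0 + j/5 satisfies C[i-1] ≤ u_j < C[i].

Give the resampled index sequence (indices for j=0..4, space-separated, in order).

1 1 3 4 4

C = [1/10, 1/2, 1/2, 13/20, 1]
j=0: u_0=2/15 ∈ [1/10, 1/2) → index 1
j=1: u_1=1/3 ∈ [1/10, 1/2) → index 1
j=2: u_2=8/15 ∈ [1/2, 13/20) → index 3
j=3: u_3=11/15 ∈ [13/20, 1) → index 4
j=4: u_4=14/15 ∈ [13/20, 1) → index 4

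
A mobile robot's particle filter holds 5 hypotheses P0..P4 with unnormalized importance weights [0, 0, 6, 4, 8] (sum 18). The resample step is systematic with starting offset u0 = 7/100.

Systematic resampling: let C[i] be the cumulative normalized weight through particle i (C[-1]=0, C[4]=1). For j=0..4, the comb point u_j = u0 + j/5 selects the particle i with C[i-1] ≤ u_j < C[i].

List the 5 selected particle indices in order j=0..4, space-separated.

C = [0, 0, 1/3, 5/9, 1]
j=0: u_0=7/100 ∈ [0, 1/3) → index 2
j=1: u_1=27/100 ∈ [0, 1/3) → index 2
j=2: u_2=47/100 ∈ [1/3, 5/9) → index 3
j=3: u_3=67/100 ∈ [5/9, 1) → index 4
j=4: u_4=87/100 ∈ [5/9, 1) → index 4

2 2 3 4 4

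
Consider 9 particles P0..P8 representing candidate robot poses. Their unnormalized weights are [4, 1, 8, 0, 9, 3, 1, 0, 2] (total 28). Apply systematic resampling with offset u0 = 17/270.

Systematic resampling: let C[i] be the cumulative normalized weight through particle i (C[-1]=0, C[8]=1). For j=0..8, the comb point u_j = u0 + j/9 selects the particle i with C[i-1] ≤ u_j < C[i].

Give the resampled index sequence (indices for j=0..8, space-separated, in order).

C = [1/7, 5/28, 13/28, 13/28, 11/14, 25/28, 13/14, 13/14, 1]
j=0: u_0=17/270 ∈ [0, 1/7) → index 0
j=1: u_1=47/270 ∈ [1/7, 5/28) → index 1
j=2: u_2=77/270 ∈ [5/28, 13/28) → index 2
j=3: u_3=107/270 ∈ [5/28, 13/28) → index 2
j=4: u_4=137/270 ∈ [13/28, 11/14) → index 4
j=5: u_5=167/270 ∈ [13/28, 11/14) → index 4
j=6: u_6=197/270 ∈ [13/28, 11/14) → index 4
j=7: u_7=227/270 ∈ [11/14, 25/28) → index 5
j=8: u_8=257/270 ∈ [13/14, 1) → index 8

0 1 2 2 4 4 4 5 8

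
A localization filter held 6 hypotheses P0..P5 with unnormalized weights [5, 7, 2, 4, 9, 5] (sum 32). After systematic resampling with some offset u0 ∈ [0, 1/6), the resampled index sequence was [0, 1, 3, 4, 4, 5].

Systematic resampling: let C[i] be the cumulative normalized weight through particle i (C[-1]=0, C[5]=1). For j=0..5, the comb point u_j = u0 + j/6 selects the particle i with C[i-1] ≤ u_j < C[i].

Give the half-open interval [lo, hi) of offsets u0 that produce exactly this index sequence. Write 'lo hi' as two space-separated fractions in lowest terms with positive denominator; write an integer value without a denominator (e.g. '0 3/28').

5/48 5/32

C = [5/32, 3/8, 7/16, 9/16, 27/32, 1]
j=0 picked index 0: u0 ∈ [0, 5/32)
j=1 picked index 1: u0 ∈ [-1/96, 5/24)
j=2 picked index 3: u0 ∈ [5/48, 11/48)
j=3 picked index 4: u0 ∈ [1/16, 11/32)
j=4 picked index 4: u0 ∈ [-5/48, 17/96)
j=5 picked index 5: u0 ∈ [1/96, 1/6)
intersection: [5/48, 5/32)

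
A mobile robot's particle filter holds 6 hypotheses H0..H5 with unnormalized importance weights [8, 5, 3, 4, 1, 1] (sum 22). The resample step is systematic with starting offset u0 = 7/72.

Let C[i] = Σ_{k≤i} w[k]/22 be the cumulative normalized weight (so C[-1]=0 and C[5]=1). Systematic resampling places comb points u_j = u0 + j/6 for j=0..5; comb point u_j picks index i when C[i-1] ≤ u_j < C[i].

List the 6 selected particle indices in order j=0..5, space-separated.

C = [4/11, 13/22, 8/11, 10/11, 21/22, 1]
j=0: u_0=7/72 ∈ [0, 4/11) → index 0
j=1: u_1=19/72 ∈ [0, 4/11) → index 0
j=2: u_2=31/72 ∈ [4/11, 13/22) → index 1
j=3: u_3=43/72 ∈ [13/22, 8/11) → index 2
j=4: u_4=55/72 ∈ [8/11, 10/11) → index 3
j=5: u_5=67/72 ∈ [10/11, 21/22) → index 4

0 0 1 2 3 4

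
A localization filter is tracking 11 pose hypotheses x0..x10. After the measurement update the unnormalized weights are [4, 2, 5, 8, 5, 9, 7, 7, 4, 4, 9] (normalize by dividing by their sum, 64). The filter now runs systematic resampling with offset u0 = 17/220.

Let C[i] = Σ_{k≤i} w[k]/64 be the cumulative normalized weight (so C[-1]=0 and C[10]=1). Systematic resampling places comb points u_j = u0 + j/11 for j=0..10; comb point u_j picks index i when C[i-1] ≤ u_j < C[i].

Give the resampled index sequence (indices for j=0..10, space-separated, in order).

C = [1/16, 3/32, 11/64, 19/64, 3/8, 33/64, 5/8, 47/64, 51/64, 55/64, 1]
j=0: u_0=17/220 ∈ [1/16, 3/32) → index 1
j=1: u_1=37/220 ∈ [3/32, 11/64) → index 2
j=2: u_2=57/220 ∈ [11/64, 19/64) → index 3
j=3: u_3=7/20 ∈ [19/64, 3/8) → index 4
j=4: u_4=97/220 ∈ [3/8, 33/64) → index 5
j=5: u_5=117/220 ∈ [33/64, 5/8) → index 6
j=6: u_6=137/220 ∈ [33/64, 5/8) → index 6
j=7: u_7=157/220 ∈ [5/8, 47/64) → index 7
j=8: u_8=177/220 ∈ [51/64, 55/64) → index 9
j=9: u_9=197/220 ∈ [55/64, 1) → index 10
j=10: u_10=217/220 ∈ [55/64, 1) → index 10

1 2 3 4 5 6 6 7 9 10 10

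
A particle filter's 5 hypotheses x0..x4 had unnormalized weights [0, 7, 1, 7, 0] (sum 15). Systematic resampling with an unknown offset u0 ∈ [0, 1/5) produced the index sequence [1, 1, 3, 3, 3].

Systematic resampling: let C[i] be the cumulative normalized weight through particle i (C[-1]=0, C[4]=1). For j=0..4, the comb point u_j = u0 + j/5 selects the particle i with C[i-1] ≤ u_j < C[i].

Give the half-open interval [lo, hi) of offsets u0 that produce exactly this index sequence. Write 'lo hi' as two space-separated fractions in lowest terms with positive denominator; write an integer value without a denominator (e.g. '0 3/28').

C = [0, 7/15, 8/15, 1, 1]
j=0 picked index 1: u0 ∈ [0, 7/15)
j=1 picked index 1: u0 ∈ [-1/5, 4/15)
j=2 picked index 3: u0 ∈ [2/15, 3/5)
j=3 picked index 3: u0 ∈ [-1/15, 2/5)
j=4 picked index 3: u0 ∈ [-4/15, 1/5)
intersection: [2/15, 1/5)

2/15 1/5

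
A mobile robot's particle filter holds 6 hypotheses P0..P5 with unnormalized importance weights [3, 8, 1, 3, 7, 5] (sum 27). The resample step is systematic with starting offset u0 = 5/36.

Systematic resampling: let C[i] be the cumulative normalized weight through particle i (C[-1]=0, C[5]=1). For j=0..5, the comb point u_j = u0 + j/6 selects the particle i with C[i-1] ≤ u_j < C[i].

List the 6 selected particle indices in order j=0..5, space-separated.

C = [1/9, 11/27, 4/9, 5/9, 22/27, 1]
j=0: u_0=5/36 ∈ [1/9, 11/27) → index 1
j=1: u_1=11/36 ∈ [1/9, 11/27) → index 1
j=2: u_2=17/36 ∈ [4/9, 5/9) → index 3
j=3: u_3=23/36 ∈ [5/9, 22/27) → index 4
j=4: u_4=29/36 ∈ [5/9, 22/27) → index 4
j=5: u_5=35/36 ∈ [22/27, 1) → index 5

1 1 3 4 4 5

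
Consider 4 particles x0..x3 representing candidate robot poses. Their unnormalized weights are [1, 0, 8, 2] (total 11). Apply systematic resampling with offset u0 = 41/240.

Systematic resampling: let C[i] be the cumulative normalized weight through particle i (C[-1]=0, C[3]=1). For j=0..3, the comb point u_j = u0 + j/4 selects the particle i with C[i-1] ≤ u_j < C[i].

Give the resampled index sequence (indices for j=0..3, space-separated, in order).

C = [1/11, 1/11, 9/11, 1]
j=0: u_0=41/240 ∈ [1/11, 9/11) → index 2
j=1: u_1=101/240 ∈ [1/11, 9/11) → index 2
j=2: u_2=161/240 ∈ [1/11, 9/11) → index 2
j=3: u_3=221/240 ∈ [9/11, 1) → index 3

2 2 2 3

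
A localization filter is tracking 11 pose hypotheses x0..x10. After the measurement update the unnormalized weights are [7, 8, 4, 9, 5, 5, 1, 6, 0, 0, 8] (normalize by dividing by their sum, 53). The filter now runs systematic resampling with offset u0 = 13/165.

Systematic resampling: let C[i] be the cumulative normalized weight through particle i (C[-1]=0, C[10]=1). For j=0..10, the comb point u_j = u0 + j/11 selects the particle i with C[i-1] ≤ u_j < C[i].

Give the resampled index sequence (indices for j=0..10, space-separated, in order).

C = [7/53, 15/53, 19/53, 28/53, 33/53, 38/53, 39/53, 45/53, 45/53, 45/53, 1]
j=0: u_0=13/165 ∈ [0, 7/53) → index 0
j=1: u_1=28/165 ∈ [7/53, 15/53) → index 1
j=2: u_2=43/165 ∈ [7/53, 15/53) → index 1
j=3: u_3=58/165 ∈ [15/53, 19/53) → index 2
j=4: u_4=73/165 ∈ [19/53, 28/53) → index 3
j=5: u_5=8/15 ∈ [28/53, 33/53) → index 4
j=6: u_6=103/165 ∈ [33/53, 38/53) → index 5
j=7: u_7=118/165 ∈ [33/53, 38/53) → index 5
j=8: u_8=133/165 ∈ [39/53, 45/53) → index 7
j=9: u_9=148/165 ∈ [45/53, 1) → index 10
j=10: u_10=163/165 ∈ [45/53, 1) → index 10

0 1 1 2 3 4 5 5 7 10 10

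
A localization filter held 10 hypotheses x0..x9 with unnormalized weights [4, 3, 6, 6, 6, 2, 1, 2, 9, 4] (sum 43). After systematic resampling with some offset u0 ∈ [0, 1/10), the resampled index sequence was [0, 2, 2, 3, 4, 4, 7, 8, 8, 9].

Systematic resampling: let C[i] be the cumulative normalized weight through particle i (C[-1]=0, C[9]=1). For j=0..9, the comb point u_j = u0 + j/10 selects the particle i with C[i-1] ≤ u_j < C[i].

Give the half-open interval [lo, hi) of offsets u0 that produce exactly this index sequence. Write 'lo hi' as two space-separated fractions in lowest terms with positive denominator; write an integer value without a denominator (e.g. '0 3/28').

27/430 7/86

C = [4/43, 7/43, 13/43, 19/43, 25/43, 27/43, 28/43, 30/43, 39/43, 1]
j=0 picked index 0: u0 ∈ [0, 4/43)
j=1 picked index 2: u0 ∈ [27/430, 87/430)
j=2 picked index 2: u0 ∈ [-8/215, 22/215)
j=3 picked index 3: u0 ∈ [1/430, 61/430)
j=4 picked index 4: u0 ∈ [9/215, 39/215)
j=5 picked index 4: u0 ∈ [-5/86, 7/86)
j=6 picked index 7: u0 ∈ [11/215, 21/215)
j=7 picked index 8: u0 ∈ [-1/430, 89/430)
j=8 picked index 8: u0 ∈ [-22/215, 23/215)
j=9 picked index 9: u0 ∈ [3/430, 1/10)
intersection: [27/430, 7/86)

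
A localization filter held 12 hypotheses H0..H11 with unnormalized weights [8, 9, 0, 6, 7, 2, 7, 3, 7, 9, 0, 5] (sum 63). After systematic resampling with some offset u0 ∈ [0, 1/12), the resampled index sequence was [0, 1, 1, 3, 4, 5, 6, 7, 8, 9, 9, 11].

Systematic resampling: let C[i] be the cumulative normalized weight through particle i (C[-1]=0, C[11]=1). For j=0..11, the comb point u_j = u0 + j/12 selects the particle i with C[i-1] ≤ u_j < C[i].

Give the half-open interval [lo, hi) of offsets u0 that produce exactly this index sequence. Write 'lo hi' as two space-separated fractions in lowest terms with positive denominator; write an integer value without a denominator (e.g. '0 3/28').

5/84 1/12

C = [8/63, 17/63, 17/63, 23/63, 10/21, 32/63, 13/21, 2/3, 7/9, 58/63, 58/63, 1]
j=0 picked index 0: u0 ∈ [0, 8/63)
j=1 picked index 1: u0 ∈ [11/252, 47/252)
j=2 picked index 1: u0 ∈ [-5/126, 13/126)
j=3 picked index 3: u0 ∈ [5/252, 29/252)
j=4 picked index 4: u0 ∈ [2/63, 1/7)
j=5 picked index 5: u0 ∈ [5/84, 23/252)
j=6 picked index 6: u0 ∈ [1/126, 5/42)
j=7 picked index 7: u0 ∈ [1/28, 1/12)
j=8 picked index 8: u0 ∈ [0, 1/9)
j=9 picked index 9: u0 ∈ [1/36, 43/252)
j=10 picked index 9: u0 ∈ [-1/18, 11/126)
j=11 picked index 11: u0 ∈ [1/252, 1/12)
intersection: [5/84, 1/12)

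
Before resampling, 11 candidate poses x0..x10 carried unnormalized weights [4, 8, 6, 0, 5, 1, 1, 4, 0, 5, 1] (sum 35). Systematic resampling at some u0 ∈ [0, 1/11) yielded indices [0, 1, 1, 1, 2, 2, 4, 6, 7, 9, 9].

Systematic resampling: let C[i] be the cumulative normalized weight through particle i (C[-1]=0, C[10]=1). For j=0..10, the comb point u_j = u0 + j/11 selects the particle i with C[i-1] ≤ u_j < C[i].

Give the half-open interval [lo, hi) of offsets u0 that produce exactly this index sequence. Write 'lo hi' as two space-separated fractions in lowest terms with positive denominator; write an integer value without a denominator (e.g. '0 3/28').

19/385 23/385

C = [4/35, 12/35, 18/35, 18/35, 23/35, 24/35, 5/7, 29/35, 29/35, 34/35, 1]
j=0 picked index 0: u0 ∈ [0, 4/35)
j=1 picked index 1: u0 ∈ [9/385, 97/385)
j=2 picked index 1: u0 ∈ [-26/385, 62/385)
j=3 picked index 1: u0 ∈ [-61/385, 27/385)
j=4 picked index 2: u0 ∈ [-8/385, 58/385)
j=5 picked index 2: u0 ∈ [-43/385, 23/385)
j=6 picked index 4: u0 ∈ [-12/385, 43/385)
j=7 picked index 6: u0 ∈ [19/385, 6/77)
j=8 picked index 7: u0 ∈ [-1/77, 39/385)
j=9 picked index 9: u0 ∈ [4/385, 59/385)
j=10 picked index 9: u0 ∈ [-31/385, 24/385)
intersection: [19/385, 23/385)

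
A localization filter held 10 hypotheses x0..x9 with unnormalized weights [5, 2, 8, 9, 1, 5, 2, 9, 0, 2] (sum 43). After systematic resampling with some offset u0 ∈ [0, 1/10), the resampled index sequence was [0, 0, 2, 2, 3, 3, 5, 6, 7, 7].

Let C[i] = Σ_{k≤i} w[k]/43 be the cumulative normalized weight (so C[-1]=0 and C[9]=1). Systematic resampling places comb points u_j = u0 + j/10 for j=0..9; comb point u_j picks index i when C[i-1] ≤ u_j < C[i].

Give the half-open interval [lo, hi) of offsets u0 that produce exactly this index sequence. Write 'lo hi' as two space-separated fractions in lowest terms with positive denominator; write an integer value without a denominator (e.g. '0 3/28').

C = [5/43, 7/43, 15/43, 24/43, 25/43, 30/43, 32/43, 41/43, 41/43, 1]
j=0 picked index 0: u0 ∈ [0, 5/43)
j=1 picked index 0: u0 ∈ [-1/10, 7/430)
j=2 picked index 2: u0 ∈ [-8/215, 32/215)
j=3 picked index 2: u0 ∈ [-59/430, 21/430)
j=4 picked index 3: u0 ∈ [-11/215, 34/215)
j=5 picked index 3: u0 ∈ [-13/86, 5/86)
j=6 picked index 5: u0 ∈ [-4/215, 21/215)
j=7 picked index 6: u0 ∈ [-1/430, 19/430)
j=8 picked index 7: u0 ∈ [-12/215, 33/215)
j=9 picked index 7: u0 ∈ [-67/430, 23/430)
intersection: [0, 7/430)

0 7/430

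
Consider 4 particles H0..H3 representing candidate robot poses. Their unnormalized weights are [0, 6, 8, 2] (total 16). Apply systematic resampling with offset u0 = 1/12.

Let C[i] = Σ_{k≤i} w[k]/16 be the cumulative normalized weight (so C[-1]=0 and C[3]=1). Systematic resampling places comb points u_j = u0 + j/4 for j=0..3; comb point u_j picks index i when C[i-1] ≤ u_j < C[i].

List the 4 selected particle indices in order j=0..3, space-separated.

C = [0, 3/8, 7/8, 1]
j=0: u_0=1/12 ∈ [0, 3/8) → index 1
j=1: u_1=1/3 ∈ [0, 3/8) → index 1
j=2: u_2=7/12 ∈ [3/8, 7/8) → index 2
j=3: u_3=5/6 ∈ [3/8, 7/8) → index 2

1 1 2 2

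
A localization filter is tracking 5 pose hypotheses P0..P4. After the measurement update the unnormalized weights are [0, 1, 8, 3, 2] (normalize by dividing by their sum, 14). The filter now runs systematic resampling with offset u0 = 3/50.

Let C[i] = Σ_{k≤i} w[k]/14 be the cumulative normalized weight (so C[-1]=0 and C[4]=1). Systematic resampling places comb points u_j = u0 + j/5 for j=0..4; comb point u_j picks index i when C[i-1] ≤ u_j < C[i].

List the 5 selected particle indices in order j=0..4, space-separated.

C = [0, 1/14, 9/14, 6/7, 1]
j=0: u_0=3/50 ∈ [0, 1/14) → index 1
j=1: u_1=13/50 ∈ [1/14, 9/14) → index 2
j=2: u_2=23/50 ∈ [1/14, 9/14) → index 2
j=3: u_3=33/50 ∈ [9/14, 6/7) → index 3
j=4: u_4=43/50 ∈ [6/7, 1) → index 4

1 2 2 3 4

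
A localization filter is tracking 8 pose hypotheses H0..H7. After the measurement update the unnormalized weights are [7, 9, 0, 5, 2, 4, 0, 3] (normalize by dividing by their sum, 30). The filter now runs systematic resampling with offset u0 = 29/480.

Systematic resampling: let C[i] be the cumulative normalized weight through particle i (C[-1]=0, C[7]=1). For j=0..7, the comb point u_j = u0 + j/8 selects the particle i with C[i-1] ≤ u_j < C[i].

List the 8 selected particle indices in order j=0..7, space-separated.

0 0 1 1 3 3 5 7

C = [7/30, 8/15, 8/15, 7/10, 23/30, 9/10, 9/10, 1]
j=0: u_0=29/480 ∈ [0, 7/30) → index 0
j=1: u_1=89/480 ∈ [0, 7/30) → index 0
j=2: u_2=149/480 ∈ [7/30, 8/15) → index 1
j=3: u_3=209/480 ∈ [7/30, 8/15) → index 1
j=4: u_4=269/480 ∈ [8/15, 7/10) → index 3
j=5: u_5=329/480 ∈ [8/15, 7/10) → index 3
j=6: u_6=389/480 ∈ [23/30, 9/10) → index 5
j=7: u_7=449/480 ∈ [9/10, 1) → index 7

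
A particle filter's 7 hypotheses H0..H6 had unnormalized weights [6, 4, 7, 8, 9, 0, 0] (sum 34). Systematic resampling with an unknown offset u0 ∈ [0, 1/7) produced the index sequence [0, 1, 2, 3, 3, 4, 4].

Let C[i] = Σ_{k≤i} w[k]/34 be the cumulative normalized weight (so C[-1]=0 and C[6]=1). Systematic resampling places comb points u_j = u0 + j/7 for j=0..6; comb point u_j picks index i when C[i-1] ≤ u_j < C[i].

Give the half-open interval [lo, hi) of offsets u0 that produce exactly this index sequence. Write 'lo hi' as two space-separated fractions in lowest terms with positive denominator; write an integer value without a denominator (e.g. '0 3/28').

1/14 1/7

C = [3/17, 5/17, 1/2, 25/34, 1, 1, 1]
j=0 picked index 0: u0 ∈ [0, 3/17)
j=1 picked index 1: u0 ∈ [4/119, 18/119)
j=2 picked index 2: u0 ∈ [1/119, 3/14)
j=3 picked index 3: u0 ∈ [1/14, 73/238)
j=4 picked index 3: u0 ∈ [-1/14, 39/238)
j=5 picked index 4: u0 ∈ [5/238, 2/7)
j=6 picked index 4: u0 ∈ [-29/238, 1/7)
intersection: [1/14, 1/7)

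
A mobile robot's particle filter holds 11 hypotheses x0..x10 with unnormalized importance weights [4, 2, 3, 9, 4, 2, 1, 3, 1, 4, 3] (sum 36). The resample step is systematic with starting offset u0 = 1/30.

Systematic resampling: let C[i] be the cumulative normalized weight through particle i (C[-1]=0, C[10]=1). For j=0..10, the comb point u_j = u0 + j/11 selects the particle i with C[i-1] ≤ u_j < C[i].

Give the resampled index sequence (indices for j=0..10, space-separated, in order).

0 1 2 3 3 3 4 6 7 9 10

C = [1/9, 1/6, 1/4, 1/2, 11/18, 2/3, 25/36, 7/9, 29/36, 11/12, 1]
j=0: u_0=1/30 ∈ [0, 1/9) → index 0
j=1: u_1=41/330 ∈ [1/9, 1/6) → index 1
j=2: u_2=71/330 ∈ [1/6, 1/4) → index 2
j=3: u_3=101/330 ∈ [1/4, 1/2) → index 3
j=4: u_4=131/330 ∈ [1/4, 1/2) → index 3
j=5: u_5=161/330 ∈ [1/4, 1/2) → index 3
j=6: u_6=191/330 ∈ [1/2, 11/18) → index 4
j=7: u_7=221/330 ∈ [2/3, 25/36) → index 6
j=8: u_8=251/330 ∈ [25/36, 7/9) → index 7
j=9: u_9=281/330 ∈ [29/36, 11/12) → index 9
j=10: u_10=311/330 ∈ [11/12, 1) → index 10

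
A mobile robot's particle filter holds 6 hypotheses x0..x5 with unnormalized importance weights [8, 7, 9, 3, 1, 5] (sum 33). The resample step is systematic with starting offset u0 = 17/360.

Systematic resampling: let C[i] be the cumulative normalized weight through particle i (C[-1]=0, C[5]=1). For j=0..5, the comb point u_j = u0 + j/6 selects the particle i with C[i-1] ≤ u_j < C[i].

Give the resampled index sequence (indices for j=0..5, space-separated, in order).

0 0 1 2 2 5

C = [8/33, 5/11, 8/11, 9/11, 28/33, 1]
j=0: u_0=17/360 ∈ [0, 8/33) → index 0
j=1: u_1=77/360 ∈ [0, 8/33) → index 0
j=2: u_2=137/360 ∈ [8/33, 5/11) → index 1
j=3: u_3=197/360 ∈ [5/11, 8/11) → index 2
j=4: u_4=257/360 ∈ [5/11, 8/11) → index 2
j=5: u_5=317/360 ∈ [28/33, 1) → index 5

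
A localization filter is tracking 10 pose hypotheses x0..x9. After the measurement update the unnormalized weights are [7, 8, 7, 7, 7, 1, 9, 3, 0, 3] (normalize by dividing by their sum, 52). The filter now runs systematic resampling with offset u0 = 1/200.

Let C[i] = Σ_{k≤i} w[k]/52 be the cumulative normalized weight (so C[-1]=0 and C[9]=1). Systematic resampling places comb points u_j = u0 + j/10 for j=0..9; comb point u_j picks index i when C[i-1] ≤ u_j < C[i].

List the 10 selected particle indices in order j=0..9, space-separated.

C = [7/52, 15/52, 11/26, 29/52, 9/13, 37/52, 23/26, 49/52, 49/52, 1]
j=0: u_0=1/200 ∈ [0, 7/52) → index 0
j=1: u_1=21/200 ∈ [0, 7/52) → index 0
j=2: u_2=41/200 ∈ [7/52, 15/52) → index 1
j=3: u_3=61/200 ∈ [15/52, 11/26) → index 2
j=4: u_4=81/200 ∈ [15/52, 11/26) → index 2
j=5: u_5=101/200 ∈ [11/26, 29/52) → index 3
j=6: u_6=121/200 ∈ [29/52, 9/13) → index 4
j=7: u_7=141/200 ∈ [9/13, 37/52) → index 5
j=8: u_8=161/200 ∈ [37/52, 23/26) → index 6
j=9: u_9=181/200 ∈ [23/26, 49/52) → index 7

0 0 1 2 2 3 4 5 6 7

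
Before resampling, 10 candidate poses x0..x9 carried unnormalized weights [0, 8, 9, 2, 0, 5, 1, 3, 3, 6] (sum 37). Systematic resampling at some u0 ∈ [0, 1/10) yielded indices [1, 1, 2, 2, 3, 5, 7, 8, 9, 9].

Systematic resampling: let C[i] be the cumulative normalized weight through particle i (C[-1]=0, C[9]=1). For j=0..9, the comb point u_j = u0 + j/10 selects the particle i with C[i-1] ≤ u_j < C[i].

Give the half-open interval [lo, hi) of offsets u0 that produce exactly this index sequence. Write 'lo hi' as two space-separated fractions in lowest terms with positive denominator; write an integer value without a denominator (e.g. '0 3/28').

C = [0, 8/37, 17/37, 19/37, 19/37, 24/37, 25/37, 28/37, 31/37, 1]
j=0 picked index 1: u0 ∈ [0, 8/37)
j=1 picked index 1: u0 ∈ [-1/10, 43/370)
j=2 picked index 2: u0 ∈ [3/185, 48/185)
j=3 picked index 2: u0 ∈ [-31/370, 59/370)
j=4 picked index 3: u0 ∈ [11/185, 21/185)
j=5 picked index 5: u0 ∈ [1/74, 11/74)
j=6 picked index 7: u0 ∈ [14/185, 29/185)
j=7 picked index 8: u0 ∈ [21/370, 51/370)
j=8 picked index 9: u0 ∈ [7/185, 1/5)
j=9 picked index 9: u0 ∈ [-23/370, 1/10)
intersection: [14/185, 1/10)

14/185 1/10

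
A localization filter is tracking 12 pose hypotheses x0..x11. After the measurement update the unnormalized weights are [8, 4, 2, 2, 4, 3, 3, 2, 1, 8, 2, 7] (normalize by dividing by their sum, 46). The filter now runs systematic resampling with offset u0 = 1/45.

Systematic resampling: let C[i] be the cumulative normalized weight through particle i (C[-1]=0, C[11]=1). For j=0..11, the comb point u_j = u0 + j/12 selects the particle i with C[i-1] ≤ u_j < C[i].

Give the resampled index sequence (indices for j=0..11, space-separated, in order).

0 0 1 2 4 5 6 7 9 9 11 11

C = [4/23, 6/23, 7/23, 8/23, 10/23, 1/2, 13/23, 14/23, 29/46, 37/46, 39/46, 1]
j=0: u_0=1/45 ∈ [0, 4/23) → index 0
j=1: u_1=19/180 ∈ [0, 4/23) → index 0
j=2: u_2=17/90 ∈ [4/23, 6/23) → index 1
j=3: u_3=49/180 ∈ [6/23, 7/23) → index 2
j=4: u_4=16/45 ∈ [8/23, 10/23) → index 4
j=5: u_5=79/180 ∈ [10/23, 1/2) → index 5
j=6: u_6=47/90 ∈ [1/2, 13/23) → index 6
j=7: u_7=109/180 ∈ [13/23, 14/23) → index 7
j=8: u_8=31/45 ∈ [29/46, 37/46) → index 9
j=9: u_9=139/180 ∈ [29/46, 37/46) → index 9
j=10: u_10=77/90 ∈ [39/46, 1) → index 11
j=11: u_11=169/180 ∈ [39/46, 1) → index 11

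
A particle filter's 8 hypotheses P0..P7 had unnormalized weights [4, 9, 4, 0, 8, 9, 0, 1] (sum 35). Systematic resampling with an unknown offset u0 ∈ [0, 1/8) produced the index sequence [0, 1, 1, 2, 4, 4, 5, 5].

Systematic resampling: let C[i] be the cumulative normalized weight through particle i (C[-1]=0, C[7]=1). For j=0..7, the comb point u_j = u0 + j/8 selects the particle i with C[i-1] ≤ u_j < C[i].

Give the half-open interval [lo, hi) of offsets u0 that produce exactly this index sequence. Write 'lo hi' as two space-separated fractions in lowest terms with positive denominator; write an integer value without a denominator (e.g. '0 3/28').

C = [4/35, 13/35, 17/35, 17/35, 5/7, 34/35, 34/35, 1]
j=0 picked index 0: u0 ∈ [0, 4/35)
j=1 picked index 1: u0 ∈ [-3/280, 69/280)
j=2 picked index 1: u0 ∈ [-19/140, 17/140)
j=3 picked index 2: u0 ∈ [-1/280, 31/280)
j=4 picked index 4: u0 ∈ [-1/70, 3/14)
j=5 picked index 4: u0 ∈ [-39/280, 5/56)
j=6 picked index 5: u0 ∈ [-1/28, 31/140)
j=7 picked index 5: u0 ∈ [-9/56, 27/280)
intersection: [0, 5/56)

0 5/56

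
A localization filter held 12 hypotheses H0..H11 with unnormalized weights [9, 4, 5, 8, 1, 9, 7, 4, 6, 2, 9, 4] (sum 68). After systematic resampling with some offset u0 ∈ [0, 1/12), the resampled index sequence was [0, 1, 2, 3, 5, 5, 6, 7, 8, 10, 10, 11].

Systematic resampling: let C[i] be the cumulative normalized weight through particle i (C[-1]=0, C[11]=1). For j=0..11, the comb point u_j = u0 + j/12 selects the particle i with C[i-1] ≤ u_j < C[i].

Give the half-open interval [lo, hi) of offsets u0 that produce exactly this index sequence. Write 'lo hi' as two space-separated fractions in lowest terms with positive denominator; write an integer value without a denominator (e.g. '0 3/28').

13/204 1/12

C = [9/68, 13/68, 9/34, 13/34, 27/68, 9/17, 43/68, 47/68, 53/68, 55/68, 16/17, 1]
j=0 picked index 0: u0 ∈ [0, 9/68)
j=1 picked index 1: u0 ∈ [5/102, 11/102)
j=2 picked index 2: u0 ∈ [5/204, 5/51)
j=3 picked index 3: u0 ∈ [1/68, 9/68)
j=4 picked index 5: u0 ∈ [13/204, 10/51)
j=5 picked index 5: u0 ∈ [-1/51, 23/204)
j=6 picked index 6: u0 ∈ [1/34, 9/68)
j=7 picked index 7: u0 ∈ [5/102, 11/102)
j=8 picked index 8: u0 ∈ [5/204, 23/204)
j=9 picked index 10: u0 ∈ [1/17, 13/68)
j=10 picked index 10: u0 ∈ [-5/204, 11/102)
j=11 picked index 11: u0 ∈ [5/204, 1/12)
intersection: [13/204, 1/12)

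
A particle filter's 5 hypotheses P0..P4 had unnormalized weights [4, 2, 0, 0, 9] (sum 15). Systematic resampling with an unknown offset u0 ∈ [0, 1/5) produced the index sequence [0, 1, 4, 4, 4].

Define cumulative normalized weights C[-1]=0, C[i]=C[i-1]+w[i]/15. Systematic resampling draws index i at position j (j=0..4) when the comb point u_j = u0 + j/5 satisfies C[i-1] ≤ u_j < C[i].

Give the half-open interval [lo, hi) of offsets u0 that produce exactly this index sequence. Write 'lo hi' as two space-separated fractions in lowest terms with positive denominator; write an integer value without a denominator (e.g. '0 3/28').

C = [4/15, 2/5, 2/5, 2/5, 1]
j=0 picked index 0: u0 ∈ [0, 4/15)
j=1 picked index 1: u0 ∈ [1/15, 1/5)
j=2 picked index 4: u0 ∈ [0, 3/5)
j=3 picked index 4: u0 ∈ [-1/5, 2/5)
j=4 picked index 4: u0 ∈ [-2/5, 1/5)
intersection: [1/15, 1/5)

1/15 1/5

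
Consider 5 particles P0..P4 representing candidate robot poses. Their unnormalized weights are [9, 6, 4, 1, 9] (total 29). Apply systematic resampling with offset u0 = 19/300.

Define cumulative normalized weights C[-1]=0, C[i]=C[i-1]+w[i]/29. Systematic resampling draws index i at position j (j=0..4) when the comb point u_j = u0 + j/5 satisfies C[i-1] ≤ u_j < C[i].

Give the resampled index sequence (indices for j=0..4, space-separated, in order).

C = [9/29, 15/29, 19/29, 20/29, 1]
j=0: u_0=19/300 ∈ [0, 9/29) → index 0
j=1: u_1=79/300 ∈ [0, 9/29) → index 0
j=2: u_2=139/300 ∈ [9/29, 15/29) → index 1
j=3: u_3=199/300 ∈ [19/29, 20/29) → index 3
j=4: u_4=259/300 ∈ [20/29, 1) → index 4

0 0 1 3 4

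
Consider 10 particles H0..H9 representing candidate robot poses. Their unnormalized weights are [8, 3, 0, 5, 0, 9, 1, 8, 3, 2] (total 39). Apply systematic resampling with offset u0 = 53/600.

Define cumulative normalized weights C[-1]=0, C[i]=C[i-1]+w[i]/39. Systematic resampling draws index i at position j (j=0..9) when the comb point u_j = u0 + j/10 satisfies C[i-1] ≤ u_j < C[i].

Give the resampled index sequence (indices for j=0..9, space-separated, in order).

0 0 3 3 5 5 7 7 8 9

C = [8/39, 11/39, 11/39, 16/39, 16/39, 25/39, 2/3, 34/39, 37/39, 1]
j=0: u_0=53/600 ∈ [0, 8/39) → index 0
j=1: u_1=113/600 ∈ [0, 8/39) → index 0
j=2: u_2=173/600 ∈ [11/39, 16/39) → index 3
j=3: u_3=233/600 ∈ [11/39, 16/39) → index 3
j=4: u_4=293/600 ∈ [16/39, 25/39) → index 5
j=5: u_5=353/600 ∈ [16/39, 25/39) → index 5
j=6: u_6=413/600 ∈ [2/3, 34/39) → index 7
j=7: u_7=473/600 ∈ [2/3, 34/39) → index 7
j=8: u_8=533/600 ∈ [34/39, 37/39) → index 8
j=9: u_9=593/600 ∈ [37/39, 1) → index 9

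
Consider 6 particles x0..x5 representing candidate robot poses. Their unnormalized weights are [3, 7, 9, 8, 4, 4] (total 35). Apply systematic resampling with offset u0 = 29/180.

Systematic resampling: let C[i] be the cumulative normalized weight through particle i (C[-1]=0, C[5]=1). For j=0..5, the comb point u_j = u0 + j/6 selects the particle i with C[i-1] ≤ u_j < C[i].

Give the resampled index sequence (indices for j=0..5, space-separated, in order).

C = [3/35, 2/7, 19/35, 27/35, 31/35, 1]
j=0: u_0=29/180 ∈ [3/35, 2/7) → index 1
j=1: u_1=59/180 ∈ [2/7, 19/35) → index 2
j=2: u_2=89/180 ∈ [2/7, 19/35) → index 2
j=3: u_3=119/180 ∈ [19/35, 27/35) → index 3
j=4: u_4=149/180 ∈ [27/35, 31/35) → index 4
j=5: u_5=179/180 ∈ [31/35, 1) → index 5

1 2 2 3 4 5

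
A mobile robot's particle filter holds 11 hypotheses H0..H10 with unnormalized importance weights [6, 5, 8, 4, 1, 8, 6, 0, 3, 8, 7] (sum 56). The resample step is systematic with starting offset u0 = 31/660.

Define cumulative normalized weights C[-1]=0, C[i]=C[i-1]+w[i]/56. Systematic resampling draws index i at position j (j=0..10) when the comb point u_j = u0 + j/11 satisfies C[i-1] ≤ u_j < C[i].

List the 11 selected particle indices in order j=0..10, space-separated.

0 1 2 2 3 5 6 8 9 9 10

C = [3/28, 11/56, 19/56, 23/56, 3/7, 4/7, 19/28, 19/28, 41/56, 7/8, 1]
j=0: u_0=31/660 ∈ [0, 3/28) → index 0
j=1: u_1=91/660 ∈ [3/28, 11/56) → index 1
j=2: u_2=151/660 ∈ [11/56, 19/56) → index 2
j=3: u_3=211/660 ∈ [11/56, 19/56) → index 2
j=4: u_4=271/660 ∈ [19/56, 23/56) → index 3
j=5: u_5=331/660 ∈ [3/7, 4/7) → index 5
j=6: u_6=391/660 ∈ [4/7, 19/28) → index 6
j=7: u_7=41/60 ∈ [19/28, 41/56) → index 8
j=8: u_8=511/660 ∈ [41/56, 7/8) → index 9
j=9: u_9=571/660 ∈ [41/56, 7/8) → index 9
j=10: u_10=631/660 ∈ [7/8, 1) → index 10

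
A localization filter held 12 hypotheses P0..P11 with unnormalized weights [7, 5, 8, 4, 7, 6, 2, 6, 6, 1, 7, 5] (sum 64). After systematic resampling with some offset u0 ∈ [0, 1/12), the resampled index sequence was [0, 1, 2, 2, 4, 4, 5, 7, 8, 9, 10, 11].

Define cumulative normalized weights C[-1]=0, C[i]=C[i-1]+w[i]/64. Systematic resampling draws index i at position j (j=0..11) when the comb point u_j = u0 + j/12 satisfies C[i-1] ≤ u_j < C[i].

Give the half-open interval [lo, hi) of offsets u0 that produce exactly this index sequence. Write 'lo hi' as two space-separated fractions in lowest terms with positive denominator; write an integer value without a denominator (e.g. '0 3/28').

C = [7/64, 3/16, 5/16, 3/8, 31/64, 37/64, 39/64, 45/64, 51/64, 13/16, 59/64, 1]
j=0 picked index 0: u0 ∈ [0, 7/64)
j=1 picked index 1: u0 ∈ [5/192, 5/48)
j=2 picked index 2: u0 ∈ [1/48, 7/48)
j=3 picked index 2: u0 ∈ [-1/16, 1/16)
j=4 picked index 4: u0 ∈ [1/24, 29/192)
j=5 picked index 4: u0 ∈ [-1/24, 13/192)
j=6 picked index 5: u0 ∈ [-1/64, 5/64)
j=7 picked index 7: u0 ∈ [5/192, 23/192)
j=8 picked index 8: u0 ∈ [7/192, 25/192)
j=9 picked index 9: u0 ∈ [3/64, 1/16)
j=10 picked index 10: u0 ∈ [-1/48, 17/192)
j=11 picked index 11: u0 ∈ [1/192, 1/12)
intersection: [3/64, 1/16)

3/64 1/16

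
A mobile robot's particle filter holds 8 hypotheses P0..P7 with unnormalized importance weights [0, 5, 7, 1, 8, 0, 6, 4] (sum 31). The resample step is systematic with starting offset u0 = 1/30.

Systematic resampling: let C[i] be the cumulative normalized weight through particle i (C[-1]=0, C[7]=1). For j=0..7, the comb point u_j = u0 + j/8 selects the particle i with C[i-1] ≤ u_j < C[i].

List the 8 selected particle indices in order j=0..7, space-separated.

1 1 2 3 4 4 6 7

C = [0, 5/31, 12/31, 13/31, 21/31, 21/31, 27/31, 1]
j=0: u_0=1/30 ∈ [0, 5/31) → index 1
j=1: u_1=19/120 ∈ [0, 5/31) → index 1
j=2: u_2=17/60 ∈ [5/31, 12/31) → index 2
j=3: u_3=49/120 ∈ [12/31, 13/31) → index 3
j=4: u_4=8/15 ∈ [13/31, 21/31) → index 4
j=5: u_5=79/120 ∈ [13/31, 21/31) → index 4
j=6: u_6=47/60 ∈ [21/31, 27/31) → index 6
j=7: u_7=109/120 ∈ [27/31, 1) → index 7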